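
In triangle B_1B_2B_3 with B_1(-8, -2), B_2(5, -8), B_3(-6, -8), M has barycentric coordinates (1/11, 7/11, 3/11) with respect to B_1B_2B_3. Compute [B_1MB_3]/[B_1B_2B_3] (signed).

7/11

The signed ratio [B_1MB_3]/[B_1B_2B_3] equals the barycentric coordinate of M at vertex B_2, which is 7/11.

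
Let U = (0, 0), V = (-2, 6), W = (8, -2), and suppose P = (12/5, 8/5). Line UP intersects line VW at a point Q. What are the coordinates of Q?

Barycentric coordinates of P with respect to UVW: (1/5, 2/5, 2/5).
On side VW the U-coordinate is zero; dropping P's U-weight 1/5 and renormalizing the remaining 2/5 : 2/5 gives weights 1/2, 1/2 on V, W.
Q = (1/2)·(-2, 6) + (1/2)·(8, -2) = (3, 2).

(3, 2)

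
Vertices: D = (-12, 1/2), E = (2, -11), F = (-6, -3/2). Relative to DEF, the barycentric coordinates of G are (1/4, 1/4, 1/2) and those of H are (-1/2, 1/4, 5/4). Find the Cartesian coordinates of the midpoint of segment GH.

Barycentric coordinates of the midpoint are the average: (-1/8, 1/4, 7/8).
Converting: (-1/8)·D + (1/4)·E + (7/8)·F = (-13/4, -33/8).

(-13/4, -33/8)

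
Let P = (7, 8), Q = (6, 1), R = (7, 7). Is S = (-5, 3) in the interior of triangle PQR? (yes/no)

no

Barycentric coordinates of S: (68, 12, -79).
The three coordinates are positive, positive, negative; a point is interior exactly when all three are positive.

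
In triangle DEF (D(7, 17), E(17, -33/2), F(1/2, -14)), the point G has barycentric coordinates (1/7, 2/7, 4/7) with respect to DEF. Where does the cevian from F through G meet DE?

(41/3, -16/3)

Line FG meets DE where the F-coordinate vanishes; zeroing G's F-weight and renormalizing leaves D, E-weights 1/7 : 2/7 → (1/3, 2/3).
So H = (1/3)·D + (2/3)·E = (41/3, -16/3).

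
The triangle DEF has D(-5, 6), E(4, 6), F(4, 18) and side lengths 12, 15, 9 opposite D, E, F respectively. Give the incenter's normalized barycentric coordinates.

The incenter has barycentric coordinates proportional to the opposite side lengths: (12 : 15 : 9).
Normalizing by 12+15+9 = 36 gives (1/3, 5/12, 1/4).

(1/3, 5/12, 1/4)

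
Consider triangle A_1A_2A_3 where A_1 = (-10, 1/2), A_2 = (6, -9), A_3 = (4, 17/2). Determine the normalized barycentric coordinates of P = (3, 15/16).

(1/8, 3/8, 1/2)

Signed area of the reference triangle: [A_1A_2A_3] = ½·((-10)·(-9−(17/2)) + 6·(17/2−(1/2)) + 4·(1/2−(-9))) = ½·(175 + 48 + 38) = 261/2.
[PA_2A_3] = ½·(3·(-9−(17/2)) + 6·(17/2−(15/16)) + 4·(15/16−(-9))) = ½·(-105/2 + 363/8 + 159/4) = 261/16, so the A_1-coordinate is (261/16)/(261/2) = 1/8.
[A_1PA_3] = ½·((-10)·(15/16−(17/2)) + 3·(17/2−(1/2)) + 4·(1/2−(15/16))) = ½·(605/8 + 24 − 7/4) = 783/16, so the A_2-coordinate is 3/8.
[A_1A_2P] = ½·((-10)·(-9−(15/16)) + 6·(15/16−(1/2)) + 3·(1/2−(-9))) = ½·(795/8 + 21/8 + 57/2) = 261/4, so the A_3-coordinate is 1/2.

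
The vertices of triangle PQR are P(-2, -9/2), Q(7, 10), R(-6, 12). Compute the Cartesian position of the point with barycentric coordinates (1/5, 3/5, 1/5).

S = (1/5)·P + (3/5)·Q + (1/5)·R.
x-coordinate: (1/5)·(-2) + (3/5)·7 + (1/5)·(-6) = 13/5.
y-coordinate: (1/5)·(-9/2) + (3/5)·10 + (1/5)·12 = 15/2.

(13/5, 15/2)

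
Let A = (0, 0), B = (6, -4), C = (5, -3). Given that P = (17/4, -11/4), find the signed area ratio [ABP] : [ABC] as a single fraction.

[ABC] = ½·(0·(-4−(-3)) + 6·(-3−0) + 5·(0−(-4))) = ½·(0 − 18 + 20) = 1.
[ABP] = ½·(0·(-4−(-11/4)) + 6·(-11/4−0) + (17/4)·(0−(-4))) = ½·(0 − 33/2 + 17) = 1/4, so the ratio is (1/4)/1 = 1/4.

1/4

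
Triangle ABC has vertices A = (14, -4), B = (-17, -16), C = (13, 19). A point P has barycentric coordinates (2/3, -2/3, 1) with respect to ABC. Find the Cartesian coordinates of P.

(101/3, 27)

P = (2/3)·A + (-2/3)·B + 1·C.
x-coordinate: (2/3)·14 + (-2/3)·(-17) + 1·13 = 101/3.
y-coordinate: (2/3)·(-4) + (-2/3)·(-16) + 1·19 = 27.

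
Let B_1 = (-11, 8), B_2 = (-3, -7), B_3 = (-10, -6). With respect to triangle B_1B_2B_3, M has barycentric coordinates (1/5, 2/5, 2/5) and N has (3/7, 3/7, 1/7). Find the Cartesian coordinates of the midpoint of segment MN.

Barycentric coordinates of the midpoint are the average: (11/35, 29/70, 19/70).
Converting: (11/35)·B_1 + (29/70)·B_2 + (19/70)·B_3 = (-519/70, -141/70).

(-519/70, -141/70)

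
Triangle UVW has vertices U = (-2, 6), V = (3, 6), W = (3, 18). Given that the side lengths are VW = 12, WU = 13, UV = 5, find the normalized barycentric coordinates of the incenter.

(2/5, 13/30, 1/6)

The incenter has barycentric coordinates proportional to the opposite side lengths: (12 : 13 : 5).
Normalizing by 12+13+5 = 30 gives (2/5, 13/30, 1/6).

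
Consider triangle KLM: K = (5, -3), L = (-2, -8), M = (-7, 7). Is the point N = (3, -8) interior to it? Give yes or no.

no

Barycentric coordinates of N: (15/26, 8/13, -5/26).
The three coordinates are positive, positive, negative; a point is interior exactly when all three are positive.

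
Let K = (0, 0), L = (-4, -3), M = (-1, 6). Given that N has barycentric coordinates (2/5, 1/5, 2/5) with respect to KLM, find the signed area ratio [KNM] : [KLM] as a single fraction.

The signed ratio [KNM]/[KLM] equals the barycentric coordinate of N at vertex L, which is 1/5.

1/5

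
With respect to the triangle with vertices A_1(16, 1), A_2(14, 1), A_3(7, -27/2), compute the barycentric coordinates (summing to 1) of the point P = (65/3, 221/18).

Signed area of the reference triangle: [A_1A_2A_3] = ½·(16·(1−(-27/2)) + 14·(-27/2−1) + 7·(1−1)) = ½·(232 − 203 + 0) = 29/2.
[PA_2A_3] = ½·((65/3)·(1−(-27/2)) + 14·(-27/2−(221/18)) + 7·(221/18−1)) = ½·(1885/6 − 3248/9 + 1421/18) = 145/9, so the A_1-coordinate is (145/9)/(29/2) = 10/9.
[A_1PA_3] = ½·(16·(221/18−(-27/2)) + (65/3)·(-27/2−1) + 7·(1−(221/18))) = ½·(3712/9 − 1885/6 − 1421/18) = 29/3, so the A_2-coordinate is 2/3.
[A_1A_2P] = ½·(16·(1−(221/18)) + 14·(221/18−1) + (65/3)·(1−1)) = ½·(-1624/9 + 1421/9 + 0) = -203/18, so the A_3-coordinate is -7/9.

(10/9, 2/3, -7/9)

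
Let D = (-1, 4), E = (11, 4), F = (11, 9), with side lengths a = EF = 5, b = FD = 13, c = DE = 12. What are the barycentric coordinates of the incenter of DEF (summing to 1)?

(1/6, 13/30, 2/5)

The incenter has barycentric coordinates proportional to the opposite side lengths: (5 : 13 : 12).
Normalizing by 5+13+12 = 30 gives (1/6, 13/30, 2/5).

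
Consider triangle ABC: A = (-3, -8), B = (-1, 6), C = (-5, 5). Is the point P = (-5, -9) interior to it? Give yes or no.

Barycentric coordinates of P: (28/27, -14/27, 13/27).
The three coordinates are positive, negative, positive; a point is interior exactly when all three are positive.

no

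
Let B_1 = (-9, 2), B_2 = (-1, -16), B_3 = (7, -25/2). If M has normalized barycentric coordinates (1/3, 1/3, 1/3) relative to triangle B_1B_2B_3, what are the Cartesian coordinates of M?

M = (1/3)·B_1 + (1/3)·B_2 + (1/3)·B_3.
x-coordinate: (1/3)·(-9) + (1/3)·(-1) + (1/3)·7 = -1.
y-coordinate: (1/3)·2 + (1/3)·(-16) + (1/3)·(-25/2) = -53/6.

(-1, -53/6)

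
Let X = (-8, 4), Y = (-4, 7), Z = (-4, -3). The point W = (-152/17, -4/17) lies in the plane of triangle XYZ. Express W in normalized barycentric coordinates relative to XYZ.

(21/17, -10/17, 6/17)

Signed area of the reference triangle: [XYZ] = ½·((-8)·(7−(-3)) + (-4)·(-3−4) + (-4)·(4−7)) = ½·(-80 + 28 + 12) = -20.
[WYZ] = ½·((-152/17)·(7−(-3)) + (-4)·(-3−(-4/17)) + (-4)·(-4/17−7)) = ½·(-1520/17 + 188/17 + 492/17) = -420/17, so the X-coordinate is (-420/17)/(-20) = 21/17.
[XWZ] = ½·((-8)·(-4/17−(-3)) + (-152/17)·(-3−4) + (-4)·(4−(-4/17))) = ½·(-376/17 + 1064/17 − 288/17) = 200/17, so the Y-coordinate is -10/17.
[XYW] = ½·((-8)·(7−(-4/17)) + (-4)·(-4/17−4) + (-152/17)·(4−7)) = ½·(-984/17 + 288/17 + 456/17) = -120/17, so the Z-coordinate is 6/17.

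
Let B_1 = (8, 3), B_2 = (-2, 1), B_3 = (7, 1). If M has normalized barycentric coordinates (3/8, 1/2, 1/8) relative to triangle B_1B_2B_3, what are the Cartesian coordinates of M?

(23/8, 7/4)

M = (3/8)·B_1 + (1/2)·B_2 + (1/8)·B_3.
x-coordinate: (3/8)·8 + (1/2)·(-2) + (1/8)·7 = 23/8.
y-coordinate: (3/8)·3 + (1/2)·1 + (1/8)·1 = 7/4.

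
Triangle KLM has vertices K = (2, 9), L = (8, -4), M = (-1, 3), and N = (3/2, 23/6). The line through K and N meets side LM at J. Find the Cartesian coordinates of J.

Barycentric coordinates of N with respect to KLM: (1/3, 1/6, 1/2).
On side LM the K-coordinate is zero; dropping N's K-weight 1/3 and renormalizing the remaining 1/6 : 1/2 gives weights 1/4, 3/4 on L, M.
J = (1/4)·(8, -4) + (3/4)·(-1, 3) = (5/4, 5/4).

(5/4, 5/4)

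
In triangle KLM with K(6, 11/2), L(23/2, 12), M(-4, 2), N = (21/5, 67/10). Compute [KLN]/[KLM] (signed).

2/5

[KLM] = ½·(6·(12−2) + (23/2)·(2−(11/2)) + (-4)·(11/2−12)) = ½·(60 − 161/4 + 26) = 183/8.
[KLN] = ½·(6·(12−(67/10)) + (23/2)·(67/10−(11/2)) + (21/5)·(11/2−12)) = ½·(159/5 + 69/5 − 273/10) = 183/20, so the ratio is (183/20)/(183/8) = 2/5.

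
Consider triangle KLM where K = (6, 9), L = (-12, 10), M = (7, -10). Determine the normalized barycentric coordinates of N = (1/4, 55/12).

Signed area of the reference triangle: [KLM] = ½·(6·(10−(-10)) + (-12)·(-10−9) + 7·(9−10)) = ½·(120 + 228 − 7) = 341/2.
[NLM] = ½·((1/4)·(10−(-10)) + (-12)·(-10−(55/12)) + 7·(55/12−10)) = ½·(5 + 175 − 455/12) = 1705/24, so the K-coordinate is (1705/24)/(341/2) = 5/12.
[KNM] = ½·(6·(55/12−(-10)) + (1/4)·(-10−9) + 7·(9−(55/12))) = ½·(175/2 − 19/4 + 371/12) = 341/6, so the L-coordinate is 1/3.
[KLN] = ½·(6·(10−(55/12)) + (-12)·(55/12−9) + (1/4)·(9−10)) = ½·(65/2 + 53 − 1/4) = 341/8, so the M-coordinate is 1/4.
Check: 5/12 + 1/3 + 1/4 = 1.

(5/12, 1/3, 1/4)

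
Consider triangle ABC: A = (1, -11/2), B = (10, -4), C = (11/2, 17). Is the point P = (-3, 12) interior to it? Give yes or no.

Barycentric coordinates of P: (268/261, -25/29, 218/261).
The three coordinates are positive, negative, positive; a point is interior exactly when all three are positive.

no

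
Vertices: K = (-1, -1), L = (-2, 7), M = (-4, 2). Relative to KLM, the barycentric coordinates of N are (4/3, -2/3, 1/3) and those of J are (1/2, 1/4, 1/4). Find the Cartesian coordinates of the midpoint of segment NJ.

(-5/3, -43/24)

Barycentric coordinates of the midpoint are the average: (11/12, -5/24, 7/24).
Converting: (11/12)·K + (-5/24)·L + (7/24)·M = (-5/3, -43/24).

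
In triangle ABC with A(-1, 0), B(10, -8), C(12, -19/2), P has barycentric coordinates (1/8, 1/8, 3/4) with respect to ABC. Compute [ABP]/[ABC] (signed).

The signed ratio [ABP]/[ABC] equals the barycentric coordinate of P at vertex C, which is 3/4.

3/4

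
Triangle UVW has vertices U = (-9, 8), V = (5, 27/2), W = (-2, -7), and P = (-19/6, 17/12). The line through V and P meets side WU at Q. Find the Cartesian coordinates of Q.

(-24/5, -1)

Barycentric coordinates of P with respect to UVW: (1/3, 1/6, 1/2).
On side WU the V-coordinate is zero; dropping P's V-weight 1/6 and renormalizing the remaining 1/2 : 1/3 gives weights 3/5, 2/5 on W, U.
Q = (3/5)·(-2, -7) + (2/5)·(-9, 8) = (-24/5, -1).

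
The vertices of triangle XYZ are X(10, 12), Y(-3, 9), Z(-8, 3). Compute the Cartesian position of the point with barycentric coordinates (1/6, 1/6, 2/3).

W = (1/6)·X + (1/6)·Y + (2/3)·Z.
x-coordinate: (1/6)·10 + (1/6)·(-3) + (2/3)·(-8) = -25/6.
y-coordinate: (1/6)·12 + (1/6)·9 + (2/3)·3 = 11/2.

(-25/6, 11/2)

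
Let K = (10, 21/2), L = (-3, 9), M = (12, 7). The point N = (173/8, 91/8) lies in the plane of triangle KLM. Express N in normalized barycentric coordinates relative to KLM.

(7/4, -7/8, 1/8)

Signed area of the reference triangle: [KLM] = ½·(10·(9−7) + (-3)·(7−(21/2)) + 12·(21/2−9)) = ½·(20 + 21/2 + 18) = 97/4.
[NLM] = ½·((173/8)·(9−7) + (-3)·(7−(91/8)) + 12·(91/8−9)) = ½·(173/4 + 105/8 + 57/2) = 679/16, so the K-coordinate is (679/16)/(97/4) = 7/4.
[KNM] = ½·(10·(91/8−7) + (173/8)·(7−(21/2)) + 12·(21/2−(91/8))) = ½·(175/4 − 1211/16 − 21/2) = -679/32, so the L-coordinate is -7/8.
[KLN] = ½·(10·(9−(91/8)) + (-3)·(91/8−(21/2)) + (173/8)·(21/2−9)) = ½·(-95/4 − 21/8 + 519/16) = 97/32, so the M-coordinate is 1/8.
Check: 7/4 − 7/8 + 1/8 = 1.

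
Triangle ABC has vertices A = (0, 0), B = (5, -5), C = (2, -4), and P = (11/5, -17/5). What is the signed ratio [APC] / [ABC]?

1/5

[ABC] = ½·(0·(-5−(-4)) + 5·(-4−0) + 2·(0−(-5))) = ½·(0 − 20 + 10) = -5.
[APC] = ½·(0·(-17/5−(-4)) + (11/5)·(-4−0) + 2·(0−(-17/5))) = ½·(0 − 44/5 + 34/5) = -1, so the ratio is (-1)/(-5) = 1/5.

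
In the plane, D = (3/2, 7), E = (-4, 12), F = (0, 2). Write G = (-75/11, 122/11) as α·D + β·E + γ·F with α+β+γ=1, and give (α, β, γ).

(-10/11, 15/11, 6/11)

Signed area of the reference triangle: [DEF] = ½·((3/2)·(12−2) + (-4)·(2−7) + 0·(7−12)) = ½·(15 + 20 + 0) = 35/2.
[GEF] = ½·((-75/11)·(12−2) + (-4)·(2−(122/11)) + 0·(122/11−12)) = ½·(-750/11 + 400/11 + 0) = -175/11, so the D-coordinate is (-175/11)/(35/2) = -10/11.
[DGF] = ½·((3/2)·(122/11−2) + (-75/11)·(2−7) + 0·(7−(122/11))) = ½·(150/11 + 375/11 + 0) = 525/22, so the E-coordinate is 15/11.
[DEG] = ½·((3/2)·(12−(122/11)) + (-4)·(122/11−7) + (-75/11)·(7−12)) = ½·(15/11 − 180/11 + 375/11) = 105/11, so the F-coordinate is 6/11.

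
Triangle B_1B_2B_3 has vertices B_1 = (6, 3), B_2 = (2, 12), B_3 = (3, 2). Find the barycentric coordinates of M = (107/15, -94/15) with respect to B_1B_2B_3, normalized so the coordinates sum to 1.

(16/15, -14/15, 13/15)

Signed area of the reference triangle: [B_1B_2B_3] = ½·(6·(12−2) + 2·(2−3) + 3·(3−12)) = ½·(60 − 2 − 27) = 31/2.
[MB_2B_3] = ½·((107/15)·(12−2) + 2·(2−(-94/15)) + 3·(-94/15−12)) = ½·(214/3 + 248/15 − 274/5) = 248/15, so the B_1-coordinate is (248/15)/(31/2) = 16/15.
[B_1MB_3] = ½·(6·(-94/15−2) + (107/15)·(2−3) + 3·(3−(-94/15))) = ½·(-248/5 − 107/15 + 139/5) = -217/15, so the B_2-coordinate is -14/15.
[B_1B_2M] = ½·(6·(12−(-94/15)) + 2·(-94/15−3) + (107/15)·(3−12)) = ½·(548/5 − 278/15 − 321/5) = 403/30, so the B_3-coordinate is 13/15.
Check: 16/15 − 14/15 + 13/15 = 1.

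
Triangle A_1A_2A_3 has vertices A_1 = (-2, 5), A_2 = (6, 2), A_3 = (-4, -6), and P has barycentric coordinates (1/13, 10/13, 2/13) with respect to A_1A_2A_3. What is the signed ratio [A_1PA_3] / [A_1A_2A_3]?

10/13

The signed ratio [A_1PA_3]/[A_1A_2A_3] equals the barycentric coordinate of P at vertex A_2, which is 10/13.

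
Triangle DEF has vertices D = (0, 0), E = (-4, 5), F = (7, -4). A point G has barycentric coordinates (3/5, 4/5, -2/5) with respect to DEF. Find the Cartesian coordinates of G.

G = (3/5)·D + (4/5)·E + (-2/5)·F.
x-coordinate: (3/5)·0 + (4/5)·(-4) + (-2/5)·7 = -6.
y-coordinate: (3/5)·0 + (4/5)·5 + (-2/5)·(-4) = 28/5.

(-6, 28/5)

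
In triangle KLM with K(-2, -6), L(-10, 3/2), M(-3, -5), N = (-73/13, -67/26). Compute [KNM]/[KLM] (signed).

5/13

[KLM] = ½·((-2)·(3/2−(-5)) + (-10)·(-5−(-6)) + (-3)·(-6−(3/2))) = ½·(-13 − 10 + 45/2) = -1/4.
[KNM] = ½·((-2)·(-67/26−(-5)) + (-73/13)·(-5−(-6)) + (-3)·(-6−(-67/26))) = ½·(-63/13 − 73/13 + 267/26) = -5/52, so the ratio is (-5/52)/(-1/4) = 5/13.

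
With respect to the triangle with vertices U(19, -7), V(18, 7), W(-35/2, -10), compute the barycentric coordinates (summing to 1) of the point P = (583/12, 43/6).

Signed area of the reference triangle: [UVW] = ½·(19·(7−(-10)) + 18·(-10−(-7)) + (-35/2)·(-7−7)) = ½·(323 − 54 + 245) = 257.
[PVW] = ½·((583/12)·(7−(-10)) + 18·(-10−(43/6)) + (-35/2)·(43/6−7)) = ½·(9911/12 − 309 − 35/12) = 257, so the U-coordinate is 257/257 = 1.
[UPW] = ½·(19·(43/6−(-10)) + (583/12)·(-10−(-7)) + (-35/2)·(-7−(43/6))) = ½·(1957/6 − 583/4 + 2975/12) = 1285/6, so the V-coordinate is 5/6.
[UVP] = ½·(19·(7−(43/6)) + 18·(43/6−(-7)) + (583/12)·(-7−7)) = ½·(-19/6 + 255 − 4081/6) = -1285/6, so the W-coordinate is -5/6.

(1, 5/6, -5/6)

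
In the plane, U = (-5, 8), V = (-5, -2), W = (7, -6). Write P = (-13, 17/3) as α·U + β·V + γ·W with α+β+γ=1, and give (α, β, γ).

(1/2, 7/6, -2/3)

Signed area of the reference triangle: [UVW] = ½·((-5)·(-2−(-6)) + (-5)·(-6−8) + 7·(8−(-2))) = ½·(-20 + 70 + 70) = 60.
[PVW] = ½·((-13)·(-2−(-6)) + (-5)·(-6−(17/3)) + 7·(17/3−(-2))) = ½·(-52 + 175/3 + 161/3) = 30, so the U-coordinate is 30/60 = 1/2.
[UPW] = ½·((-5)·(17/3−(-6)) + (-13)·(-6−8) + 7·(8−(17/3))) = ½·(-175/3 + 182 + 49/3) = 70, so the V-coordinate is 7/6.
[UVP] = ½·((-5)·(-2−(17/3)) + (-5)·(17/3−8) + (-13)·(8−(-2))) = ½·(115/3 + 35/3 − 130) = -40, so the W-coordinate is -2/3.
Check: 1/2 + 7/6 − 2/3 = 1.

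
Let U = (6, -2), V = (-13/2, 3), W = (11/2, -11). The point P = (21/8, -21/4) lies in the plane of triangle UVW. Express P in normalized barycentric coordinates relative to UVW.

Signed area of the reference triangle: [UVW] = ½·(6·(3−(-11)) + (-13/2)·(-11−(-2)) + (11/2)·(-2−3)) = ½·(84 + 117/2 − 55/2) = 115/2.
[PVW] = ½·((21/8)·(3−(-11)) + (-13/2)·(-11−(-21/4)) + (11/2)·(-21/4−3)) = ½·(147/4 + 299/8 − 363/8) = 115/8, so the U-coordinate is (115/8)/(115/2) = 1/4.
[UPW] = ½·(6·(-21/4−(-11)) + (21/8)·(-11−(-2)) + (11/2)·(-2−(-21/4))) = ½·(69/2 − 189/8 + 143/8) = 115/8, so the V-coordinate is 1/4.
[UVP] = ½·(6·(3−(-21/4)) + (-13/2)·(-21/4−(-2)) + (21/8)·(-2−3)) = ½·(99/2 + 169/8 − 105/8) = 115/4, so the W-coordinate is 1/2.
Check: 1/4 + 1/4 + 1/2 = 1.

(1/4, 1/4, 1/2)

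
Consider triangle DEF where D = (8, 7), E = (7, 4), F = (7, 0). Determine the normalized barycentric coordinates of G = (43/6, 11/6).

(1/6, 1/6, 2/3)

Signed area of the reference triangle: [DEF] = ½·(8·(4−0) + 7·(0−7) + 7·(7−4)) = ½·(32 − 49 + 21) = 2.
[GEF] = ½·((43/6)·(4−0) + 7·(0−(11/6)) + 7·(11/6−4)) = ½·(86/3 − 77/6 − 91/6) = 1/3, so the D-coordinate is (1/3)/2 = 1/6.
[DGF] = ½·(8·(11/6−0) + (43/6)·(0−7) + 7·(7−(11/6))) = ½·(44/3 − 301/6 + 217/6) = 1/3, so the E-coordinate is 1/6.
[DEG] = ½·(8·(4−(11/6)) + 7·(11/6−7) + (43/6)·(7−4)) = ½·(52/3 − 217/6 + 43/2) = 4/3, so the F-coordinate is 2/3.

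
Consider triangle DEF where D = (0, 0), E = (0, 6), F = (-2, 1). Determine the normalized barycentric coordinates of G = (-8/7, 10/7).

(2/7, 1/7, 4/7)

Signed area of the reference triangle: [DEF] = ½·(0·(6−1) + 0·(1−0) + (-2)·(0−6)) = ½·(0 + 0 + 12) = 6.
[GEF] = ½·((-8/7)·(6−1) + 0·(1−(10/7)) + (-2)·(10/7−6)) = ½·(-40/7 + 0 + 64/7) = 12/7, so the D-coordinate is (12/7)/6 = 2/7.
[DGF] = ½·(0·(10/7−1) + (-8/7)·(1−0) + (-2)·(0−(10/7))) = ½·(0 − 8/7 + 20/7) = 6/7, so the E-coordinate is 1/7.
[DEG] = ½·(0·(6−(10/7)) + 0·(10/7−0) + (-8/7)·(0−6)) = ½·(0 + 0 + 48/7) = 24/7, so the F-coordinate is 4/7.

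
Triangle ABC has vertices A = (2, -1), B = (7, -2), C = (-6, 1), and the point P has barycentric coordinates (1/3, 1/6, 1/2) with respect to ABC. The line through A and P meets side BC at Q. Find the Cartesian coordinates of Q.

Line AP meets BC where the A-coordinate vanishes; zeroing P's A-weight and renormalizing leaves B, C-weights 1/6 : 1/2 → (1/4, 3/4).
So Q = (1/4)·B + (3/4)·C = (-11/4, 1/4).

(-11/4, 1/4)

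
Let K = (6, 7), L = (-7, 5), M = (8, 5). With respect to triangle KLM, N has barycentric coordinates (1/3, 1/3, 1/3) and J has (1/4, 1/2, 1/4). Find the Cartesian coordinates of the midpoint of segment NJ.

(7/6, 67/12)

Barycentric coordinates of the midpoint are the average: (7/24, 5/12, 7/24).
Converting: (7/24)·K + (5/12)·L + (7/24)·M = (7/6, 67/12).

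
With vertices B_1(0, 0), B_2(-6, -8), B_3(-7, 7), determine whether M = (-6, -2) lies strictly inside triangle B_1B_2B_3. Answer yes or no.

Barycentric coordinates of M: (3/49, 4/7, 18/49).
The three coordinates are positive, positive, positive; a point is interior exactly when all three are positive.

yes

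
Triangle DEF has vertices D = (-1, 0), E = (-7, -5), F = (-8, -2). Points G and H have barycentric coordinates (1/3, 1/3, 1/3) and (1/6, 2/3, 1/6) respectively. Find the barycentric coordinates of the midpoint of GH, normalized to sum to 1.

(1/4, 1/2, 1/4)

Since both coordinate triples sum to 1, the midpoint's barycentrics are the componentwise average.
(1/3+1/6)/2 = 1/4; similarly 1/2 and 1/4.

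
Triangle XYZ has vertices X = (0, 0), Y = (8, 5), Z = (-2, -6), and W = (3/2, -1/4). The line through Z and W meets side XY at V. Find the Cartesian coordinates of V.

Barycentric coordinates of W with respect to XYZ: (1/2, 1/4, 1/4).
On side XY the Z-coordinate is zero; dropping W's Z-weight 1/4 and renormalizing the remaining 1/2 : 1/4 gives weights 2/3, 1/3 on X, Y.
V = (2/3)·(0, 0) + (1/3)·(8, 5) = (8/3, 5/3).

(8/3, 5/3)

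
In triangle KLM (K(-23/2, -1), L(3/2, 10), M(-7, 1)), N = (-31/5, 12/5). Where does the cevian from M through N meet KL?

Barycentric coordinates of N with respect to KLM: (1/5, 1/5, 3/5).
On side KL the M-coordinate is zero; dropping N's M-weight 3/5 and renormalizing the remaining 1/5 : 1/5 gives weights 1/2, 1/2 on K, L.
J = (1/2)·(-23/2, -1) + (1/2)·(3/2, 10) = (-5, 9/2).

(-5, 9/2)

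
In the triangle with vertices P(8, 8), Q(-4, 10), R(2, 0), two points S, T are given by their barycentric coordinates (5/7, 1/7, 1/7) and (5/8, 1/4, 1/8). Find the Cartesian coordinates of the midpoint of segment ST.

(271/56, 205/28)

Barycentric coordinates of the midpoint are the average: (75/112, 11/56, 15/112).
Converting: (75/112)·P + (11/56)·Q + (15/112)·R = (271/56, 205/28).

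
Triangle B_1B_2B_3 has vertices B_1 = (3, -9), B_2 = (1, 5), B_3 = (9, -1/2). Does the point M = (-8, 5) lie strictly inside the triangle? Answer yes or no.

no

Barycentric coordinates of M: (99/202, 355/202, -126/101).
The three coordinates are positive, positive, negative; a point is interior exactly when all three are positive.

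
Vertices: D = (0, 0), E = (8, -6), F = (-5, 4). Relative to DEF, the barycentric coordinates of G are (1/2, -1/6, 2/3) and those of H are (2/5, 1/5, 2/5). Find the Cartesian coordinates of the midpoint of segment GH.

Barycentric coordinates of the midpoint are the average: (9/20, 1/60, 8/15).
Converting: (9/20)·D + (1/60)·E + (8/15)·F = (-38/15, 61/30).

(-38/15, 61/30)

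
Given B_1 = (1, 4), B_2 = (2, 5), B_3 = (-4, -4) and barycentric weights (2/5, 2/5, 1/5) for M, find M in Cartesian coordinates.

(2/5, 14/5)

M = (2/5)·B_1 + (2/5)·B_2 + (1/5)·B_3.
x-coordinate: (2/5)·1 + (2/5)·2 + (1/5)·(-4) = 2/5.
y-coordinate: (2/5)·4 + (2/5)·5 + (1/5)·(-4) = 14/5.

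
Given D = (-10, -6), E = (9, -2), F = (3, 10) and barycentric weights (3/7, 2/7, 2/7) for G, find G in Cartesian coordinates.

(-6/7, -2/7)

G = (3/7)·D + (2/7)·E + (2/7)·F.
x-coordinate: (3/7)·(-10) + (2/7)·9 + (2/7)·3 = -6/7.
y-coordinate: (3/7)·(-6) + (2/7)·(-2) + (2/7)·10 = -2/7.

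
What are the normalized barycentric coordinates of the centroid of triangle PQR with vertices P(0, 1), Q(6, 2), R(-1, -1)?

(1/3, 1/3, 1/3)

The centroid is the average of the vertices, so each weight is 1/3.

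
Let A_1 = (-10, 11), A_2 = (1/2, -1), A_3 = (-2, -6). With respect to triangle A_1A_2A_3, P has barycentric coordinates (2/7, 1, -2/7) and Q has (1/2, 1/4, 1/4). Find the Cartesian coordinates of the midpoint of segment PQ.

(-401/112, 213/56)

Barycentric coordinates of the midpoint are the average: (11/28, 5/8, -1/56).
Converting: (11/28)·A_1 + (5/8)·A_2 + (-1/56)·A_3 = (-401/112, 213/56).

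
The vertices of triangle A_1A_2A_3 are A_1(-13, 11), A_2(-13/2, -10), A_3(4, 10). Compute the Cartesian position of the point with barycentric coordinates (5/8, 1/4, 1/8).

(-37/4, 45/8)

P = (5/8)·A_1 + (1/4)·A_2 + (1/8)·A_3.
x-coordinate: (5/8)·(-13) + (1/4)·(-13/2) + (1/8)·4 = -37/4.
y-coordinate: (5/8)·11 + (1/4)·(-10) + (1/8)·10 = 45/8.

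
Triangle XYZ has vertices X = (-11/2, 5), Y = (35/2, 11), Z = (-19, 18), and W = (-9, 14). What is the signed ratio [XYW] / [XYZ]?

[XYZ] = ½·((-11/2)·(11−18) + (35/2)·(18−5) + (-19)·(5−11)) = ½·(77/2 + 455/2 + 114) = 190.
[XYW] = ½·((-11/2)·(11−14) + (35/2)·(14−5) + (-9)·(5−11)) = ½·(33/2 + 315/2 + 54) = 114, so the ratio is 114/190 = 3/5.

3/5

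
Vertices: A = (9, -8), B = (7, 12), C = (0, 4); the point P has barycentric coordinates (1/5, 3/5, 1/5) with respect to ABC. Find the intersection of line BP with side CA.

Line BP meets CA where the B-coordinate vanishes; zeroing P's B-weight and renormalizing leaves C, A-weights 1/5 : 1/5 → (1/2, 1/2).
So Q = (1/2)·C + (1/2)·A = (9/2, -2).

(9/2, -2)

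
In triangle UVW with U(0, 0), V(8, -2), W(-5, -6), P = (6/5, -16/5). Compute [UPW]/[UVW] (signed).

2/5

[UVW] = ½·(0·(-2−(-6)) + 8·(-6−0) + (-5)·(0−(-2))) = ½·(0 − 48 − 10) = -29.
[UPW] = ½·(0·(-16/5−(-6)) + (6/5)·(-6−0) + (-5)·(0−(-16/5))) = ½·(0 − 36/5 − 16) = -58/5, so the ratio is (-58/5)/(-29) = 2/5.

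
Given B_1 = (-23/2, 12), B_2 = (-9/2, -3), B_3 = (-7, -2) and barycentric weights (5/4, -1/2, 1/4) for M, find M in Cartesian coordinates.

M = (5/4)·B_1 + (-1/2)·B_2 + (1/4)·B_3.
x-coordinate: (5/4)·(-23/2) + (-1/2)·(-9/2) + (1/4)·(-7) = -111/8.
y-coordinate: (5/4)·12 + (-1/2)·(-3) + (1/4)·(-2) = 16.

(-111/8, 16)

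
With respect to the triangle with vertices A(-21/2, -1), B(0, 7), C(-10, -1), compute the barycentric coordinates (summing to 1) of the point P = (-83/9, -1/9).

(2/3, 1/9, 2/9)

Signed area of the reference triangle: [ABC] = ½·((-21/2)·(7−(-1)) + 0·(-1−(-1)) + (-10)·(-1−7)) = ½·(-84 + 0 + 80) = -2.
[PBC] = ½·((-83/9)·(7−(-1)) + 0·(-1−(-1/9)) + (-10)·(-1/9−7)) = ½·(-664/9 + 0 + 640/9) = -4/3, so the A-coordinate is (-4/3)/(-2) = 2/3.
[APC] = ½·((-21/2)·(-1/9−(-1)) + (-83/9)·(-1−(-1)) + (-10)·(-1−(-1/9))) = ½·(-28/3 + 0 + 80/9) = -2/9, so the B-coordinate is 1/9.
[ABP] = ½·((-21/2)·(7−(-1/9)) + 0·(-1/9−(-1)) + (-83/9)·(-1−7)) = ½·(-224/3 + 0 + 664/9) = -4/9, so the C-coordinate is 2/9.
Check: 2/3 + 1/9 + 2/9 = 1.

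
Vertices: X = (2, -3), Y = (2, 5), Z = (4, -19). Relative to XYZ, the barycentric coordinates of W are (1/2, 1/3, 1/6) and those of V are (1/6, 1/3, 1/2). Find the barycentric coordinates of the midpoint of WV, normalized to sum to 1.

Since both coordinate triples sum to 1, the midpoint's barycentrics are the componentwise average.
(1/2+1/6)/2 = 1/3; similarly 1/3 and 1/3.

(1/3, 1/3, 1/3)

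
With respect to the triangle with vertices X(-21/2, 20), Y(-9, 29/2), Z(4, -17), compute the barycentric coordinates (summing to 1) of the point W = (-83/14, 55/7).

Signed area of the reference triangle: [XYZ] = ½·((-21/2)·(29/2−(-17)) + (-9)·(-17−20) + 4·(20−(29/2))) = ½·(-1323/4 + 333 + 22) = 97/8.
[WYZ] = ½·((-83/14)·(29/2−(-17)) + (-9)·(-17−(55/7)) + 4·(55/7−(29/2))) = ½·(-747/4 + 1566/7 − 186/7) = 291/56, so the X-coordinate is (291/56)/(97/8) = 3/7.
[XWZ] = ½·((-21/2)·(55/7−(-17)) + (-83/14)·(-17−20) + 4·(20−(55/7))) = ½·(-261 + 3071/14 + 340/7) = 97/28, so the Y-coordinate is 2/7.
[XYW] = ½·((-21/2)·(29/2−(55/7)) + (-9)·(55/7−20) + (-83/14)·(20−(29/2))) = ½·(-279/4 + 765/7 − 913/28) = 97/28, so the Z-coordinate is 2/7.
Check: 3/7 + 2/7 + 2/7 = 1.

(3/7, 2/7, 2/7)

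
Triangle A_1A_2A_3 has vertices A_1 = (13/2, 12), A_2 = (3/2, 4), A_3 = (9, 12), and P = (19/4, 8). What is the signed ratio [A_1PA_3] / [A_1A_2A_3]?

1/2

[A_1A_2A_3] = ½·((13/2)·(4−12) + (3/2)·(12−12) + 9·(12−4)) = ½·(-52 + 0 + 72) = 10.
[A_1PA_3] = ½·((13/2)·(8−12) + (19/4)·(12−12) + 9·(12−8)) = ½·(-26 + 0 + 36) = 5, so the ratio is 5/10 = 1/2.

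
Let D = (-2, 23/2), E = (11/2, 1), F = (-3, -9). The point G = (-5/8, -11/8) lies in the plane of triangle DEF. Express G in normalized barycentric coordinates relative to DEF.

(1/4, 1/4, 1/2)

Signed area of the reference triangle: [DEF] = ½·((-2)·(1−(-9)) + (11/2)·(-9−(23/2)) + (-3)·(23/2−1)) = ½·(-20 − 451/4 − 63/2) = -657/8.
[GEF] = ½·((-5/8)·(1−(-9)) + (11/2)·(-9−(-11/8)) + (-3)·(-11/8−1)) = ½·(-25/4 − 671/16 + 57/8) = -657/32, so the D-coordinate is (-657/32)/(-657/8) = 1/4.
[DGF] = ½·((-2)·(-11/8−(-9)) + (-5/8)·(-9−(23/2)) + (-3)·(23/2−(-11/8))) = ½·(-61/4 + 205/16 − 309/8) = -657/32, so the E-coordinate is 1/4.
[DEG] = ½·((-2)·(1−(-11/8)) + (11/2)·(-11/8−(23/2)) + (-5/8)·(23/2−1)) = ½·(-19/4 − 1133/16 − 105/16) = -657/16, so the F-coordinate is 1/2.
Check: 1/4 + 1/4 + 1/2 = 1.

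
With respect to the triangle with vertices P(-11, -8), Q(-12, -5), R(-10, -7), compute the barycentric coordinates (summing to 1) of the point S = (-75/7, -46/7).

(1/7, 2/7, 4/7)

Signed area of the reference triangle: [PQR] = ½·((-11)·(-5−(-7)) + (-12)·(-7−(-8)) + (-10)·(-8−(-5))) = ½·(-22 − 12 + 30) = -2.
[SQR] = ½·((-75/7)·(-5−(-7)) + (-12)·(-7−(-46/7)) + (-10)·(-46/7−(-5))) = ½·(-150/7 + 36/7 + 110/7) = -2/7, so the P-coordinate is (-2/7)/(-2) = 1/7.
[PSR] = ½·((-11)·(-46/7−(-7)) + (-75/7)·(-7−(-8)) + (-10)·(-8−(-46/7))) = ½·(-33/7 − 75/7 + 100/7) = -4/7, so the Q-coordinate is 2/7.
[PQS] = ½·((-11)·(-5−(-46/7)) + (-12)·(-46/7−(-8)) + (-75/7)·(-8−(-5))) = ½·(-121/7 − 120/7 + 225/7) = -8/7, so the R-coordinate is 4/7.
Check: 1/7 + 2/7 + 4/7 = 1.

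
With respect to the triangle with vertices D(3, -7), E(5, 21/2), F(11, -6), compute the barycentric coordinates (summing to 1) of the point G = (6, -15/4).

Signed area of the reference triangle: [DEF] = ½·(3·(21/2−(-6)) + 5·(-6−(-7)) + 11·(-7−(21/2))) = ½·(99/2 + 5 − 385/2) = -69.
[GEF] = ½·(6·(21/2−(-6)) + 5·(-6−(-15/4)) + 11·(-15/4−(21/2))) = ½·(99 − 45/4 − 627/4) = -69/2, so the D-coordinate is (-69/2)/(-69) = 1/2.
[DGF] = ½·(3·(-15/4−(-6)) + 6·(-6−(-7)) + 11·(-7−(-15/4))) = ½·(27/4 + 6 − 143/4) = -23/2, so the E-coordinate is 1/6.
[DEG] = ½·(3·(21/2−(-15/4)) + 5·(-15/4−(-7)) + 6·(-7−(21/2))) = ½·(171/4 + 65/4 − 105) = -23, so the F-coordinate is 1/3.
Check: 1/2 + 1/6 + 1/3 = 1.

(1/2, 1/6, 1/3)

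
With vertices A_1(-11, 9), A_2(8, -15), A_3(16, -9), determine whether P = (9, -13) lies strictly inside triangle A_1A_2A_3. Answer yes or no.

Barycentric coordinates of P: (5/153, 13/17, 31/153).
The three coordinates are positive, positive, positive; a point is interior exactly when all three are positive.

yes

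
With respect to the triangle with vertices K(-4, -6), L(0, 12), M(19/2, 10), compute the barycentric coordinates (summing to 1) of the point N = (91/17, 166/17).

(1/17, 6/17, 10/17)

Signed area of the reference triangle: [KLM] = ½·((-4)·(12−10) + 0·(10−(-6)) + (19/2)·(-6−12)) = ½·(-8 + 0 − 171) = -179/2.
[NLM] = ½·((91/17)·(12−10) + 0·(10−(166/17)) + (19/2)·(166/17−12)) = ½·(182/17 + 0 − 361/17) = -179/34, so the K-coordinate is (-179/34)/(-179/2) = 1/17.
[KNM] = ½·((-4)·(166/17−10) + (91/17)·(10−(-6)) + (19/2)·(-6−(166/17))) = ½·(16/17 + 1456/17 − 2546/17) = -537/17, so the L-coordinate is 6/17.
[KLN] = ½·((-4)·(12−(166/17)) + 0·(166/17−(-6)) + (91/17)·(-6−12)) = ½·(-152/17 + 0 − 1638/17) = -895/17, so the M-coordinate is 10/17.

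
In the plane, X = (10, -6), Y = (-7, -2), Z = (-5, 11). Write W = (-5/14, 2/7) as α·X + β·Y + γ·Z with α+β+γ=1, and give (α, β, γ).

(5/14, 5/14, 2/7)

Signed area of the reference triangle: [XYZ] = ½·(10·(-2−11) + (-7)·(11−(-6)) + (-5)·(-6−(-2))) = ½·(-130 − 119 + 20) = -229/2.
[WYZ] = ½·((-5/14)·(-2−11) + (-7)·(11−(2/7)) + (-5)·(2/7−(-2))) = ½·(65/14 − 75 − 80/7) = -1145/28, so the X-coordinate is (-1145/28)/(-229/2) = 5/14.
[XWZ] = ½·(10·(2/7−11) + (-5/14)·(11−(-6)) + (-5)·(-6−(2/7))) = ½·(-750/7 − 85/14 + 220/7) = -1145/28, so the Y-coordinate is 5/14.
[XYW] = ½·(10·(-2−(2/7)) + (-7)·(2/7−(-6)) + (-5/14)·(-6−(-2))) = ½·(-160/7 − 44 + 10/7) = -229/7, so the Z-coordinate is 2/7.
Check: 5/14 + 5/14 + 2/7 = 1.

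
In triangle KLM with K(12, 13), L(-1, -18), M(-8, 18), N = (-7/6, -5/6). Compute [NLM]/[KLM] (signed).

1/6

[KLM] = ½·(12·(-18−18) + (-1)·(18−13) + (-8)·(13−(-18))) = ½·(-432 − 5 − 248) = -685/2.
[NLM] = ½·((-7/6)·(-18−18) + (-1)·(18−(-5/6)) + (-8)·(-5/6−(-18))) = ½·(42 − 113/6 − 412/3) = -685/12, so the ratio is (-685/12)/(-685/2) = 1/6.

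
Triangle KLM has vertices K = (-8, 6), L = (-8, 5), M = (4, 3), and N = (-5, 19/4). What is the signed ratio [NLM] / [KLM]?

1/4

[KLM] = ½·((-8)·(5−3) + (-8)·(3−6) + 4·(6−5)) = ½·(-16 + 24 + 4) = 6.
[NLM] = ½·((-5)·(5−3) + (-8)·(3−(19/4)) + 4·(19/4−5)) = ½·(-10 + 14 − 1) = 3/2, so the ratio is (3/2)/6 = 1/4.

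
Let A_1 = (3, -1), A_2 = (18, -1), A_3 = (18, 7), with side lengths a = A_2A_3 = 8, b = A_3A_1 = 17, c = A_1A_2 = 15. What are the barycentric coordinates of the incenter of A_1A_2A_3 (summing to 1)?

The incenter has barycentric coordinates proportional to the opposite side lengths: (8 : 17 : 15).
Normalizing by 8+17+15 = 40 gives (1/5, 17/40, 3/8).

(1/5, 17/40, 3/8)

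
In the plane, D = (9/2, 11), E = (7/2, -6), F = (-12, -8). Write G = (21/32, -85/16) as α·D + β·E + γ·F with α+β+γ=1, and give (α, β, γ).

Signed area of the reference triangle: [DEF] = ½·((9/2)·(-6−(-8)) + (7/2)·(-8−11) + (-12)·(11−(-6))) = ½·(9 − 133/2 − 204) = -523/4.
[GEF] = ½·((21/32)·(-6−(-8)) + (7/2)·(-8−(-85/16)) + (-12)·(-85/16−(-6))) = ½·(21/16 − 301/32 − 33/4) = -523/64, so the D-coordinate is (-523/64)/(-523/4) = 1/16.
[DGF] = ½·((9/2)·(-85/16−(-8)) + (21/32)·(-8−11) + (-12)·(11−(-85/16))) = ½·(387/32 − 399/32 − 783/4) = -1569/16, so the E-coordinate is 3/4.
[DEG] = ½·((9/2)·(-6−(-85/16)) + (7/2)·(-85/16−11) + (21/32)·(11−(-6))) = ½·(-99/32 − 1827/32 + 357/32) = -1569/64, so the F-coordinate is 3/16.
Check: 1/16 + 3/4 + 3/16 = 1.

(1/16, 3/4, 3/16)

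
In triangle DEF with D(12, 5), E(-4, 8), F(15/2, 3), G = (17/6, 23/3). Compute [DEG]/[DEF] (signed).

-1/3

[DEF] = ½·(12·(8−3) + (-4)·(3−5) + (15/2)·(5−8)) = ½·(60 + 8 − 45/2) = 91/4.
[DEG] = ½·(12·(8−(23/3)) + (-4)·(23/3−5) + (17/6)·(5−8)) = ½·(4 − 32/3 − 17/2) = -91/12, so the ratio is (-91/12)/(91/4) = -1/3.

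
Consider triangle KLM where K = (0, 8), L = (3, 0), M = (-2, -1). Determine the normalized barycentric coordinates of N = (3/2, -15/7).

Signed area of the reference triangle: [KLM] = ½·(0·(0−(-1)) + 3·(-1−8) + (-2)·(8−0)) = ½·(0 − 27 − 16) = -43/2.
[NLM] = ½·((3/2)·(0−(-1)) + 3·(-1−(-15/7)) + (-2)·(-15/7−0)) = ½·(3/2 + 24/7 + 30/7) = 129/28, so the K-coordinate is (129/28)/(-43/2) = -3/14.
[KNM] = ½·(0·(-15/7−(-1)) + (3/2)·(-1−8) + (-2)·(8−(-15/7))) = ½·(0 − 27/2 − 142/7) = -473/28, so the L-coordinate is 11/14.
[KLN] = ½·(0·(0−(-15/7)) + 3·(-15/7−8) + (3/2)·(8−0)) = ½·(0 − 213/7 + 12) = -129/14, so the M-coordinate is 3/7.

(-3/14, 11/14, 3/7)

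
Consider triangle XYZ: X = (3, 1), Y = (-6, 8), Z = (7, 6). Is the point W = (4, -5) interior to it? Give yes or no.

no

Barycentric coordinates of W: (149/73, -29/73, -47/73).
The three coordinates are positive, negative, negative; a point is interior exactly when all three are positive.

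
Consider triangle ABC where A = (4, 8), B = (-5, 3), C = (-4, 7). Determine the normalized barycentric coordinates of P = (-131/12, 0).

(-2/3, 19/12, 1/12)

Signed area of the reference triangle: [ABC] = ½·(4·(3−7) + (-5)·(7−8) + (-4)·(8−3)) = ½·(-16 + 5 − 20) = -31/2.
[PBC] = ½·((-131/12)·(3−7) + (-5)·(7−0) + (-4)·(0−3)) = ½·(131/3 − 35 + 12) = 31/3, so the A-coordinate is (31/3)/(-31/2) = -2/3.
[APC] = ½·(4·(0−7) + (-131/12)·(7−8) + (-4)·(8−0)) = ½·(-28 + 131/12 − 32) = -589/24, so the B-coordinate is 19/12.
[ABP] = ½·(4·(3−0) + (-5)·(0−8) + (-131/12)·(8−3)) = ½·(12 + 40 − 655/12) = -31/24, so the C-coordinate is 1/12.
Check: -2/3 + 19/12 + 1/12 = 1.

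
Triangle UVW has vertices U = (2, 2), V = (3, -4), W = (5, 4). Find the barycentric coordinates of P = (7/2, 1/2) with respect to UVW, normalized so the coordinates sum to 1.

Signed area of the reference triangle: [UVW] = ½·(2·(-4−4) + 3·(4−2) + 5·(2−(-4))) = ½·(-16 + 6 + 30) = 10.
[PVW] = ½·((7/2)·(-4−4) + 3·(4−(1/2)) + 5·(1/2−(-4))) = ½·(-28 + 21/2 + 45/2) = 5/2, so the U-coordinate is (5/2)/10 = 1/4.
[UPW] = ½·(2·(1/2−4) + (7/2)·(4−2) + 5·(2−(1/2))) = ½·(-7 + 7 + 15/2) = 15/4, so the V-coordinate is 3/8.
[UVP] = ½·(2·(-4−(1/2)) + 3·(1/2−2) + (7/2)·(2−(-4))) = ½·(-9 − 9/2 + 21) = 15/4, so the W-coordinate is 3/8.

(1/4, 3/8, 3/8)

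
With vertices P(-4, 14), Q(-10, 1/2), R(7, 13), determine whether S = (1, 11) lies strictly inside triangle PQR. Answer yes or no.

yes

Barycentric coordinates of S: (82/309, 56/309, 57/103).
The three coordinates are positive, positive, positive; a point is interior exactly when all three are positive.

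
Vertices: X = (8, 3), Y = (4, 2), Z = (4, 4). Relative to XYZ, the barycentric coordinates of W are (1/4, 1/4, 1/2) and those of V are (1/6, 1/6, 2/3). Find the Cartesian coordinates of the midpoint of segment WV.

(29/6, 27/8)

Barycentric coordinates of the midpoint are the average: (5/24, 5/24, 7/12).
Converting: (5/24)·X + (5/24)·Y + (7/12)·Z = (29/6, 27/8).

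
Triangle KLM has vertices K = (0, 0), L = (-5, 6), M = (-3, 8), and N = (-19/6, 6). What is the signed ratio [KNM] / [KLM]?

[KLM] = ½·(0·(6−8) + (-5)·(8−0) + (-3)·(0−6)) = ½·(0 − 40 + 18) = -11.
[KNM] = ½·(0·(6−8) + (-19/6)·(8−0) + (-3)·(0−6)) = ½·(0 − 76/3 + 18) = -11/3, so the ratio is (-11/3)/(-11) = 1/3.

1/3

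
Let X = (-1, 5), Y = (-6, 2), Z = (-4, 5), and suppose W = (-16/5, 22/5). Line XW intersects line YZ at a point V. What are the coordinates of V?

Barycentric coordinates of W with respect to XYZ: (2/5, 1/5, 2/5).
On side YZ the X-coordinate is zero; dropping W's X-weight 2/5 and renormalizing the remaining 1/5 : 2/5 gives weights 1/3, 2/3 on Y, Z.
V = (1/3)·(-6, 2) + (2/3)·(-4, 5) = (-14/3, 4).

(-14/3, 4)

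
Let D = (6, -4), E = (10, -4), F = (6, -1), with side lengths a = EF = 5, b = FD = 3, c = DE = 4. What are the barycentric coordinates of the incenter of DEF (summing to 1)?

The incenter has barycentric coordinates proportional to the opposite side lengths: (5 : 3 : 4).
Normalizing by 5+3+4 = 12 gives (5/12, 1/4, 1/3).

(5/12, 1/4, 1/3)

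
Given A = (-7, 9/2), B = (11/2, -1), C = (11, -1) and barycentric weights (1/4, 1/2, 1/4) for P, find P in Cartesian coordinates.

P = (1/4)·A + (1/2)·B + (1/4)·C.
x-coordinate: (1/4)·(-7) + (1/2)·(11/2) + (1/4)·11 = 15/4.
y-coordinate: (1/4)·(9/2) + (1/2)·(-1) + (1/4)·(-1) = 3/8.

(15/4, 3/8)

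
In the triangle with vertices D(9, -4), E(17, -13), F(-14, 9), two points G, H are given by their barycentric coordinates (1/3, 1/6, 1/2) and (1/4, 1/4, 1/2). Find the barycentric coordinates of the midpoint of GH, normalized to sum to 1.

(7/24, 5/24, 1/2)

Since both coordinate triples sum to 1, the midpoint's barycentrics are the componentwise average.
(1/3+1/4)/2 = 7/24; similarly 5/24 and 1/2.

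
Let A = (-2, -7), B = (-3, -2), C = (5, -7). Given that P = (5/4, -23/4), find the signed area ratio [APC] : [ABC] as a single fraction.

1/4

[ABC] = ½·((-2)·(-2−(-7)) + (-3)·(-7−(-7)) + 5·(-7−(-2))) = ½·(-10 + 0 − 25) = -35/2.
[APC] = ½·((-2)·(-23/4−(-7)) + (5/4)·(-7−(-7)) + 5·(-7−(-23/4))) = ½·(-5/2 + 0 − 25/4) = -35/8, so the ratio is (-35/8)/(-35/2) = 1/4.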